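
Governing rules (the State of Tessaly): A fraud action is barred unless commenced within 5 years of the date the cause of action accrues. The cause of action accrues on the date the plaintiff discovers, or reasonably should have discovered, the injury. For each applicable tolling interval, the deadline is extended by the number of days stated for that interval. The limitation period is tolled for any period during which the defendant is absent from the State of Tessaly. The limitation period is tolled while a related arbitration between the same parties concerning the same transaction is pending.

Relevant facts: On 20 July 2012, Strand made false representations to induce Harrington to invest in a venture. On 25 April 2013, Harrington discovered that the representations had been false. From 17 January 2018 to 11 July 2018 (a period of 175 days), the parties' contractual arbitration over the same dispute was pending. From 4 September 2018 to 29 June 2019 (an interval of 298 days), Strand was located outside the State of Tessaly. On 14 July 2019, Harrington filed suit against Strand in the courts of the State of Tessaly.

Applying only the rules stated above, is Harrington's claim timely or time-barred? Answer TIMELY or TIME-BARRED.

Accrual is tied to discovery, so the period began on 25 April 2013 rather than on 20 July 2012 when the act occurred.
The untolled deadline — 5 years after 25 April 2013 — is 25 April 2018.
The period was tolled for 175 days by the pending related arbitration (17 January 2018 to 11 July 2018), pushing the deadline to 17 October 2018.
The period was tolled for 298 days by the defendant's absence from the jurisdiction (4 September 2018 to 29 June 2019), pushing the deadline to 11 August 2019.
Harrington filed on 14 July 2019, before the 11 August 2019 deadline, so the action is timely.

TIMELY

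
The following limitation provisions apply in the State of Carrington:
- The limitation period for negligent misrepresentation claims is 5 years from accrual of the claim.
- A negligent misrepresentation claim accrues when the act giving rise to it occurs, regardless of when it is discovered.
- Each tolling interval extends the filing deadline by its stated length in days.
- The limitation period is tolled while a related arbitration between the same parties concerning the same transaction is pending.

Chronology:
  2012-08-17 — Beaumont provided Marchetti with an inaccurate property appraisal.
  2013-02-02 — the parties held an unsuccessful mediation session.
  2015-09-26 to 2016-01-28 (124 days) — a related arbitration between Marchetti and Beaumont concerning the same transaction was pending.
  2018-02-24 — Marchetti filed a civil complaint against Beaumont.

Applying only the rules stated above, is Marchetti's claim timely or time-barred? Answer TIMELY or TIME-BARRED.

The claim accrued on 2012-08-17, when the wrongful act occurred.
The untolled deadline — 5 years after 2012-08-17 — is 2017-08-17.
Because the pending related arbitration ran from 2015-09-26 to 2016-01-28, the deadline is extended by 124 days to 2017-12-19.
Nothing else in the chronology tolls or restarts the period.
The 2018-02-24 filing falls after the 2017-12-19 deadline; the claim is time-barred.

TIME-BARRED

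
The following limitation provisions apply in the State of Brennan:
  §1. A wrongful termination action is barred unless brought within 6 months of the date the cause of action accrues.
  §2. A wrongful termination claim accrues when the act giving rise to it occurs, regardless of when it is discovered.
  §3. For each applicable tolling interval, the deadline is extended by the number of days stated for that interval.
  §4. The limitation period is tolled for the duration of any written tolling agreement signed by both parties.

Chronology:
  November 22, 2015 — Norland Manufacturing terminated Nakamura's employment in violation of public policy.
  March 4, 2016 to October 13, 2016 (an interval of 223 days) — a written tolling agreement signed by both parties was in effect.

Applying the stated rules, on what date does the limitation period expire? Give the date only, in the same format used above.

December 31, 2016

The cause of action accrued on November 22, 2015, the date of the act.
The untolled deadline — 6 months after November 22, 2015 — is May 22, 2016.
The written tolling agreement from March 4, 2016 to October 13, 2016 tolled the period for 223 days, extending the deadline to December 31, 2016.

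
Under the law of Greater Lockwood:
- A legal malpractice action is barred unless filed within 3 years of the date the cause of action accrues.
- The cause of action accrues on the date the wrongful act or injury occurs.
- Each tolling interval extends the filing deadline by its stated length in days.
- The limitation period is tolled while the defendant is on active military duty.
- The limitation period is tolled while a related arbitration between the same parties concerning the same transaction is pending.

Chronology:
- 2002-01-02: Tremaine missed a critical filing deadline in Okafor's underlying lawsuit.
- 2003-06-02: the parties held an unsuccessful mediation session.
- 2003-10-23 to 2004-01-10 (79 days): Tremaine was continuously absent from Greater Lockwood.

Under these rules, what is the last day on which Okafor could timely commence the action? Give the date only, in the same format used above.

The cause of action accrued on 2002-01-02, the date of the act.
The untolled deadline — 3 years after 2002-01-02 — is 2005-01-02.
The defendant's absence from the jurisdiction from 2003-10-23 to 2004-01-10 does not toll the period, because no stated rule makes the defendant's absence a tolling event.
Nothing else in the chronology tolls or restarts the period.

2005-01-02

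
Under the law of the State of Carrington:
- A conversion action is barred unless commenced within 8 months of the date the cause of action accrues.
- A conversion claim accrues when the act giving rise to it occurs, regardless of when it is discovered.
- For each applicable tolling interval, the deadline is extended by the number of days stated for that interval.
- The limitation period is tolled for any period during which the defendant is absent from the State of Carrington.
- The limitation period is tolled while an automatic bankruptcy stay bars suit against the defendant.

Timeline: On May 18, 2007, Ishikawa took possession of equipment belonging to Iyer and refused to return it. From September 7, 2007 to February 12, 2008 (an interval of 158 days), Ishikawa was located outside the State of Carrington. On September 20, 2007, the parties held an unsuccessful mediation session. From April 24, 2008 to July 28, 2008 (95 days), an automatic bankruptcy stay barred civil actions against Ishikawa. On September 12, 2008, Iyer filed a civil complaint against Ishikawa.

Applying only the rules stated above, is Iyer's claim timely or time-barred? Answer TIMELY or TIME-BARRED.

TIMELY

The limitation period began to run on May 18, 2007.
Adding the 8 months base period to May 18, 2007 gives a deadline of January 18, 2008, before any tolling.
The defendant's absence from the jurisdiction from September 7, 2007 to February 12, 2008 tolled the period for 158 days, extending the deadline to June 24, 2008.
The period was tolled for 95 days by the automatic bankruptcy stay (April 24, 2008 to July 28, 2008), pushing the deadline to September 27, 2008.
Nothing else in the chronology tolls or restarts the period.
The September 12, 2008 filing precedes the September 27, 2008 deadline; the claim is timely.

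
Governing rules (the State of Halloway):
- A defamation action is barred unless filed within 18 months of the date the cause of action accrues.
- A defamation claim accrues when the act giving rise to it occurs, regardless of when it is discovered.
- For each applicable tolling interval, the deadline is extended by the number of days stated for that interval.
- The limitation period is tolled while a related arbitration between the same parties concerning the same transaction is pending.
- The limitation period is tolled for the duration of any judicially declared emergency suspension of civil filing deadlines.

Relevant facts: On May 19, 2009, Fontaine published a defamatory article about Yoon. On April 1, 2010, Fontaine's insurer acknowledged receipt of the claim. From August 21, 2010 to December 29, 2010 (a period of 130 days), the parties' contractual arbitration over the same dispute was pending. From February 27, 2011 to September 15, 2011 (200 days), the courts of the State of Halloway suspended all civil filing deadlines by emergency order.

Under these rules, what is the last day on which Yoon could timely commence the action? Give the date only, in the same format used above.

The cause of action accrued on May 19, 2009, the date of the act.
The untolled deadline — 18 months after May 19, 2009 — is November 19, 2010.
Because the pending related arbitration ran from August 21, 2010 to December 29, 2010, the deadline is extended by 130 days to March 29, 2011.
Because the emergency suspension of filing deadlines ran from February 27, 2011 to September 15, 2011, the deadline is extended by 200 days to October 15, 2011.
Nothing else in the chronology tolls or restarts the period.

October 15, 2011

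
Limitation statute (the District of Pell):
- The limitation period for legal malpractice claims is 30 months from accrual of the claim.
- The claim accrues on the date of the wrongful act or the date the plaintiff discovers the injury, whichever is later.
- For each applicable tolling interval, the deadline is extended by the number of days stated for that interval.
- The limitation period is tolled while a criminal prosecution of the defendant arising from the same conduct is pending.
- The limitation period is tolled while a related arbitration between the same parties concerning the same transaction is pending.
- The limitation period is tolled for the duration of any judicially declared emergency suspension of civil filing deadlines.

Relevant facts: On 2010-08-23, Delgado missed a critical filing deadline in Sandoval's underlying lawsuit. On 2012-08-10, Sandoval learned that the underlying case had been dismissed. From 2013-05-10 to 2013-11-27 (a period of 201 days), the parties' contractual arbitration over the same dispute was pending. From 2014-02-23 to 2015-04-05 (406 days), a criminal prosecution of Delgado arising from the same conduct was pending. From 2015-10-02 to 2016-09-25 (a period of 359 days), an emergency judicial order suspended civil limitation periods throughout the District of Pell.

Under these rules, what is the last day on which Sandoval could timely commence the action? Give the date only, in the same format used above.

Taking the later of the act (2010-08-23) and discovery (2012-08-10), the claim accrued on 2012-08-10.
The untolled deadline — 30 months after 2012-08-10 — is 2015-02-10.
The period was tolled for 201 days by the pending related arbitration (2013-05-10 to 2013-11-27), pushing the deadline to 2015-08-30.
The period was tolled for 406 days by the pending criminal prosecution (2014-02-23 to 2015-04-05), pushing the deadline to 2016-10-09.
The period was tolled for 359 days by the emergency suspension of filing deadlines (2015-10-02 to 2016-09-25), pushing the deadline to 2017-10-03.

2017-10-03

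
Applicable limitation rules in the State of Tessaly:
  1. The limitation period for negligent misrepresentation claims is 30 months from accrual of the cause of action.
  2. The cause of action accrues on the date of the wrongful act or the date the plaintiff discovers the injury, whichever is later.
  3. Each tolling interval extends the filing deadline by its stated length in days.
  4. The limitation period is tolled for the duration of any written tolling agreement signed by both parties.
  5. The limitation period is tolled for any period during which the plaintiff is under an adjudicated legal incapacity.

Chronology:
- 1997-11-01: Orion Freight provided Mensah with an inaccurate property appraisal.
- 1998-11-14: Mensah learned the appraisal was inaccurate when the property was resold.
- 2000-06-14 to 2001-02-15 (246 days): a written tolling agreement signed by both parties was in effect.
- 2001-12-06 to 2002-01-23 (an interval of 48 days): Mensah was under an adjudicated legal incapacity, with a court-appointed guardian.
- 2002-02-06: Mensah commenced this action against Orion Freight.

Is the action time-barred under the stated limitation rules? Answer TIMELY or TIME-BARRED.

The claim accrued on 1998-11-14 — the later of the 1997-11-01 act and the 1998-11-14 discovery.
Adding the 30 months base period to 1998-11-14 gives a deadline of 2001-05-14, before any tolling.
The period was tolled for 246 days by the written tolling agreement (2000-06-14 to 2001-02-15), pushing the deadline to 2002-01-15.
The period was tolled for 48 days by the plaintiff's legal incapacity (2001-12-06 to 2002-01-23), pushing the deadline to 2002-03-04.
Filing on 2002-02-06 beat the 2002-03-04 deadline — the action is timely.

TIMELY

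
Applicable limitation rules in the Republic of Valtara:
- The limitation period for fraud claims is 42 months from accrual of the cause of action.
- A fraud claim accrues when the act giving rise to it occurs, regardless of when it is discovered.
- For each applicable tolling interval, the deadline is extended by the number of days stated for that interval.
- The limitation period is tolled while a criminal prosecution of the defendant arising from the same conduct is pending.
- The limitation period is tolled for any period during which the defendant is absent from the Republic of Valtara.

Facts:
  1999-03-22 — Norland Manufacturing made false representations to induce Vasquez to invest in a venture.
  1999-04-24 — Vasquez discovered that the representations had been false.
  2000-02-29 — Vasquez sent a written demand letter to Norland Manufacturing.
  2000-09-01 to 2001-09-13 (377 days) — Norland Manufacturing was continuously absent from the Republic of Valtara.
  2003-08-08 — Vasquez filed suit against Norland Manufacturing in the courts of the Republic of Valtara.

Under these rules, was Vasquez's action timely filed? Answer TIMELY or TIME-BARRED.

The claim accrued on 1999-03-22, when the wrongful act occurred; under the stated occurrence rule the 1999-04-24 discovery does not delay accrual.
Adding the 42 months base period to 1999-03-22 gives a deadline of 2002-09-22, before any tolling.
The defendant's absence from the jurisdiction from 2000-09-01 to 2001-09-13 tolled the period for 377 days, extending the deadline to 2003-10-04.
Nothing else in the chronology tolls or restarts the period.
Vasquez filed on 2003-08-08, before the 2003-10-04 deadline, so the action is timely.

TIMELY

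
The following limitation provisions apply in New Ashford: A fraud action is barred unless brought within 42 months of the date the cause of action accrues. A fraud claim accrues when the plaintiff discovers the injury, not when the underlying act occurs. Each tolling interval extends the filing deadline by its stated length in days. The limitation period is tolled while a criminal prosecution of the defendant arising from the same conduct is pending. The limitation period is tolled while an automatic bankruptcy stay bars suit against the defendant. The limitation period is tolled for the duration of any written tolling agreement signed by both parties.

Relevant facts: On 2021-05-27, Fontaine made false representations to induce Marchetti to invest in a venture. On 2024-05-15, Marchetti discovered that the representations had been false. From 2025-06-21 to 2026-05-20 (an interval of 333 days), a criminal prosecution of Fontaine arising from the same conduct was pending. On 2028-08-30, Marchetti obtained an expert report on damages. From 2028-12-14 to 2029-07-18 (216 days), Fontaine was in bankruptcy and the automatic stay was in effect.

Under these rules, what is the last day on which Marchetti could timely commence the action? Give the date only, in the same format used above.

Under the discovery rule, the claim accrued on 2024-05-15, when Marchetti discovered the injury — not on the 2021-05-27 date of the underlying act.
42 months from 2024-05-15 is 2027-11-15.
The pending criminal prosecution from 2025-06-21 to 2026-05-20 tolled the period for 333 days, extending the deadline to 2028-10-13.
The automatic bankruptcy stay from 2028-12-14 to 2029-07-18 began after the period had already run on 2028-10-13, so it has no tolling effect.
The other events in the timeline have no effect on the limitation period under the stated rules.

2028-10-13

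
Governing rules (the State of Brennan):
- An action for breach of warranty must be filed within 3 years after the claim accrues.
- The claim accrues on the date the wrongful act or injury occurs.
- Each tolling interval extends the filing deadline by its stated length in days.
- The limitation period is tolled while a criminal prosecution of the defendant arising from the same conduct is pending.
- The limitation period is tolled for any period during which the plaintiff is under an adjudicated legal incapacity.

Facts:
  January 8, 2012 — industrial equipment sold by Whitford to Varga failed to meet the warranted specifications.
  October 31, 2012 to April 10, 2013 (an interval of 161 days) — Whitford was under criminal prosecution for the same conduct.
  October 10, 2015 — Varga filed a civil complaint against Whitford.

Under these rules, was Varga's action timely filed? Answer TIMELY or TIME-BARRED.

TIME-BARRED

The limitation period began to run on January 8, 2012.
Adding the 3 years base period to January 8, 2012 gives a deadline of January 8, 2015, before any tolling.
The pending criminal prosecution from October 31, 2012 to April 10, 2013 tolled the period for 161 days, extending the deadline to June 18, 2015.
The October 10, 2015 filing falls after the June 18, 2015 deadline; the claim is time-barred.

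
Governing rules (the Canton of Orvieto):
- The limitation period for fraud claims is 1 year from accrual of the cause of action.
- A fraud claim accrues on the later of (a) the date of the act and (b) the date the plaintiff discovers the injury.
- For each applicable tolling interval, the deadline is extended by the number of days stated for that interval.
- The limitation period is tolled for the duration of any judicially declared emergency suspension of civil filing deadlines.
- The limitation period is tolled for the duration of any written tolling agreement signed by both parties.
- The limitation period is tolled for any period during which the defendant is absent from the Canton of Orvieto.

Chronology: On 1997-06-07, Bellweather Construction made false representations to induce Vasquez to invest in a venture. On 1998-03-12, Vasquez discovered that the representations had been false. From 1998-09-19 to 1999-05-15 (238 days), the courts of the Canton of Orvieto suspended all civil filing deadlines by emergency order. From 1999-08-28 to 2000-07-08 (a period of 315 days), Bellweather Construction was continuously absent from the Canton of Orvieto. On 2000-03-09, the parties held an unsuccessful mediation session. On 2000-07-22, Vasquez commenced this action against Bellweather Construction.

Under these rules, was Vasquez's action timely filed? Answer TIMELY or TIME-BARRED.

Because discovery on 1998-03-12 post-dates the 1997-06-07 act, accrual under the later-of rule falls on 1998-03-12.
1 year from 1998-03-12 is 1999-03-12.
The emergency suspension of filing deadlines from 1998-09-19 to 1999-05-15 tolled the period for 238 days, extending the deadline to 1999-11-05.
The defendant's absence from the jurisdiction from 1999-08-28 to 2000-07-08 tolled the period for 315 days, extending the deadline to 2000-09-15.
Nothing else in the chronology tolls or restarts the period.
Filing on 2000-07-22 beat the 2000-09-15 deadline — the action is timely.

TIMELY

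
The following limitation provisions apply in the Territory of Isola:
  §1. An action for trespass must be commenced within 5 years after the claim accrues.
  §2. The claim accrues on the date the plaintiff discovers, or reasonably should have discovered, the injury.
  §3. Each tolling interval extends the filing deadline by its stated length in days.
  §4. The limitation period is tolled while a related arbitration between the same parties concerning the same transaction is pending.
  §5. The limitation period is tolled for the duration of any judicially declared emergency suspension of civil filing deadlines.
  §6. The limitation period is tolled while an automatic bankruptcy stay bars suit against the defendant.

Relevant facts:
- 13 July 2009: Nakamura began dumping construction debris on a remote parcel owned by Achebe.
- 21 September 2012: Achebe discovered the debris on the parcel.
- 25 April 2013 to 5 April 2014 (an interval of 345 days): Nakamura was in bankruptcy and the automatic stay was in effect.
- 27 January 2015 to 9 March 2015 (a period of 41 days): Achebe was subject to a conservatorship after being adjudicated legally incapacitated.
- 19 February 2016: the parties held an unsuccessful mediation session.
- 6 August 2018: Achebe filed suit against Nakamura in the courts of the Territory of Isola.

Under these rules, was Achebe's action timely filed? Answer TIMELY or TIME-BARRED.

Under the discovery rule, the claim accrued on 21 September 2012, when Achebe discovered the injury — not on the 13 July 2009 date of the underlying act.
5 years from 21 September 2012 is 21 September 2017.
The period was tolled for 345 days by the automatic bankruptcy stay (25 April 2013 to 5 April 2014), pushing the deadline to 1 September 2018.
The plaintiff's legal incapacity from 27 January 2015 to 9 March 2015 does not toll the period, because no stated rule makes the plaintiff's incapacity a tolling event.
The other events in the timeline have no effect on the limitation period under the stated rules.
The 6 August 2018 filing precedes the 1 September 2018 deadline; the claim is timely.

TIMELY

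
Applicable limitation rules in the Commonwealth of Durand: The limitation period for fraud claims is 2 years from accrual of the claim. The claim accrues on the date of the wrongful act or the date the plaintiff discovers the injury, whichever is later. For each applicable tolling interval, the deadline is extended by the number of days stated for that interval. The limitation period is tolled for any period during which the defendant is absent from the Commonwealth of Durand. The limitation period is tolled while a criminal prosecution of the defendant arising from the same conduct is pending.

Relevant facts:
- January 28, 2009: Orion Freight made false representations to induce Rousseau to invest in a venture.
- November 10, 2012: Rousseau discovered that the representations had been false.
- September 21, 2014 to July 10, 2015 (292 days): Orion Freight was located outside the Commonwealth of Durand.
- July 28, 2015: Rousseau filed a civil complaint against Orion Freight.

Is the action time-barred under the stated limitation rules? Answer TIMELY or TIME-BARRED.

The claim accrued on November 10, 2012 — the later of the January 28, 2009 act and the November 10, 2012 discovery.
Adding the 2 years base period to November 10, 2012 gives a deadline of November 10, 2014, before any tolling.
The period was tolled for 292 days by the defendant's absence from the jurisdiction (September 21, 2014 to July 10, 2015), pushing the deadline to August 29, 2015.
Rousseau filed on July 28, 2015, before the August 29, 2015 deadline, so the action is timely.

TIMELY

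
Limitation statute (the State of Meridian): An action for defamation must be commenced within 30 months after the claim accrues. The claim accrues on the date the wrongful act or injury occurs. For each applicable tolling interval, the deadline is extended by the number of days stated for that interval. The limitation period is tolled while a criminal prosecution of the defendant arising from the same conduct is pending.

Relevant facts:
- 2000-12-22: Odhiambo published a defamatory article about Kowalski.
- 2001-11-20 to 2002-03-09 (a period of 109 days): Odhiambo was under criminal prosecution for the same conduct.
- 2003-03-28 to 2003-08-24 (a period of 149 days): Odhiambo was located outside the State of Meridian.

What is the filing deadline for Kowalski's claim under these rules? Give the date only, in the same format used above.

The limitation period began to run on 2000-12-22.
The untolled deadline — 30 months after 2000-12-22 — is 2003-06-22.
Because the pending criminal prosecution ran from 2001-11-20 to 2002-03-09, the deadline is extended by 109 days to 2003-10-09.
The defendant's absence from the jurisdiction from 2003-03-28 to 2003-08-24 does not toll the period, because no stated rule makes the defendant's absence a tolling event.

2003-10-09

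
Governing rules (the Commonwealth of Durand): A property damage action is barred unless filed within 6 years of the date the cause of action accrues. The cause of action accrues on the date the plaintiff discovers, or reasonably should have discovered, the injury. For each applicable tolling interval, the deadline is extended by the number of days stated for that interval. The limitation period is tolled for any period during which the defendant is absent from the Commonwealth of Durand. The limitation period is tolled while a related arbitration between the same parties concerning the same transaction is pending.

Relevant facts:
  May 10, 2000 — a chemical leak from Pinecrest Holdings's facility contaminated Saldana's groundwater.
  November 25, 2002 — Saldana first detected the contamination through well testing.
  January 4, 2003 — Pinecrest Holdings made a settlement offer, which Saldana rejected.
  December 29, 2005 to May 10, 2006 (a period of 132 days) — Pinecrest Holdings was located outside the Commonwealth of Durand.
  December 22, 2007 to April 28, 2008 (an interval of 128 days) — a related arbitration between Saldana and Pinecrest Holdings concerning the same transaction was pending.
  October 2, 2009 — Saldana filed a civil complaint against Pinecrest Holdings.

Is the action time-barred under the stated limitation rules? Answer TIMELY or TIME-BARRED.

Accrual is tied to discovery, so the period began on November 25, 2002 rather than on May 10, 2000 when the act occurred.
6 years from November 25, 2002 is November 25, 2008.
Because the defendant's absence from the jurisdiction ran from December 29, 2005 to May 10, 2006, the deadline is extended by 132 days to April 6, 2009.
The period was tolled for 128 days by the pending related arbitration (December 22, 2007 to April 28, 2008), pushing the deadline to August 12, 2009.
The other events in the timeline have no effect on the limitation period under the stated rules.
Filing on October 2, 2009 missed the August 12, 2009 deadline — the action is time-barred.

TIME-BARRED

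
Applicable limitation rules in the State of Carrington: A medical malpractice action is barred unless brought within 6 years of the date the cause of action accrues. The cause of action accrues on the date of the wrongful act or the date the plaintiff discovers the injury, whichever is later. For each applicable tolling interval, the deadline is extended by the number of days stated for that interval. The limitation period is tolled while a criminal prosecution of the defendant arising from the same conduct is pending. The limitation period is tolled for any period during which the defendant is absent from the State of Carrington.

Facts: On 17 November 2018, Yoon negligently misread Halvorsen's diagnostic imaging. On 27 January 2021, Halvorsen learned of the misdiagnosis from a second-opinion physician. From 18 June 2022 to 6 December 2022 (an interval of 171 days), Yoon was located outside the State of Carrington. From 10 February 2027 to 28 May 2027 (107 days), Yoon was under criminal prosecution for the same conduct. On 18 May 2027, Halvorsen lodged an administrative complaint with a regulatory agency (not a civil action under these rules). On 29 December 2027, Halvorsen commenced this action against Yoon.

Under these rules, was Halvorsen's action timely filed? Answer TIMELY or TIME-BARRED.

TIME-BARRED

The claim accrued on 27 January 2021 — the later of the 17 November 2018 act and the 27 January 2021 discovery.
Adding the 6 years base period to 27 January 2021 gives a deadline of 27 January 2027, before any tolling.
The defendant's absence from the jurisdiction from 18 June 2022 to 6 December 2022 tolled the period for 171 days, extending the deadline to 17 July 2027.
The period was tolled for 107 days by the pending criminal prosecution (10 February 2027 to 28 May 2027), pushing the deadline to 1 November 2027.
The other events in the timeline have no effect on the limitation period under the stated rules.
The 29 December 2027 filing falls after the 1 November 2027 deadline; the claim is time-barred.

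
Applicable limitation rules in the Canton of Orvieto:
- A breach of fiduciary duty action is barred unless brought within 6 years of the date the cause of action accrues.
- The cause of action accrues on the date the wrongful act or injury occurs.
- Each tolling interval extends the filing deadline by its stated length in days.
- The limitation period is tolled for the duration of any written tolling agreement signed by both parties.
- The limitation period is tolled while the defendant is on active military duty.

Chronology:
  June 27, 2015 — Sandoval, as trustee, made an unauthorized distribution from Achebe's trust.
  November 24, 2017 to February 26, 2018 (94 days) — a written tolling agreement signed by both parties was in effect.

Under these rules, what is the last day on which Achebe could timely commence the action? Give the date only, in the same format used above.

September 29, 2021

The cause of action accrued on June 27, 2015, the date of the act.
The untolled deadline — 6 years after June 27, 2015 — is June 27, 2021.
The written tolling agreement from November 24, 2017 to February 26, 2018 tolled the period for 94 days, extending the deadline to September 29, 2021.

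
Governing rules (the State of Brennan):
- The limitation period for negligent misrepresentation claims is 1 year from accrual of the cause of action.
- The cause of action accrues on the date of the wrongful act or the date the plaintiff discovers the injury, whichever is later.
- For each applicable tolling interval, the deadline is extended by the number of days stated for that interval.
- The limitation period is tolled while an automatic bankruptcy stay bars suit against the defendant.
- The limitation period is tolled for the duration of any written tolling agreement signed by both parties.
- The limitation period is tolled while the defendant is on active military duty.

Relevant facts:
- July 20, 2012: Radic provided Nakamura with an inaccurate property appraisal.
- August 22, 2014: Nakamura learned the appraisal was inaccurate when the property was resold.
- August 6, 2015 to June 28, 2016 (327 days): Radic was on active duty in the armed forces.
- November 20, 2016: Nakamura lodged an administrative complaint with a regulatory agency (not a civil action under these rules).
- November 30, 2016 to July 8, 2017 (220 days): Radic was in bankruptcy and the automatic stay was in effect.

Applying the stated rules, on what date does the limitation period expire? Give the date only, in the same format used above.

July 14, 2016

Taking the later of the act (July 20, 2012) and discovery (August 22, 2014), the claim accrued on August 22, 2014.
The untolled deadline — 1 year after August 22, 2014 — is August 22, 2015.
Because the defendant's active military service ran from August 6, 2015 to June 28, 2016, the deadline is extended by 327 days to July 14, 2016.
The automatic bankruptcy stay starting November 30, 2016 came too late — the period had run on July 14, 2016 — and so does not extend the deadline.
None of the other events listed affects the running of the period under the stated rules.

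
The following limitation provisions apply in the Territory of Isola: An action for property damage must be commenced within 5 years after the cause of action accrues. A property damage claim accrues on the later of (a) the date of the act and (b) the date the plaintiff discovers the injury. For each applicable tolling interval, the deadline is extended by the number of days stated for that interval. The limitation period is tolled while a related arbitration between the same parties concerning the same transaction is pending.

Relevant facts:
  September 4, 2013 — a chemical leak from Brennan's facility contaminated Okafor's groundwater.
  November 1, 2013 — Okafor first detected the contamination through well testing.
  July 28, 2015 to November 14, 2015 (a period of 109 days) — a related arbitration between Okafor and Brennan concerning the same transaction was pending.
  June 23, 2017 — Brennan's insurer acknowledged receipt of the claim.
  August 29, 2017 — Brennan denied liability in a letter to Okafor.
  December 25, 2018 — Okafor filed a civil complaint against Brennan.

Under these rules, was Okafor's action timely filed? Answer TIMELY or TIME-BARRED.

Taking the later of the act (September 4, 2013) and discovery (November 1, 2013), the claim accrued on November 1, 2013.
5 years from November 1, 2013 is November 1, 2018.
The period was tolled for 109 days by the pending related arbitration (July 28, 2015 to November 14, 2015), pushing the deadline to February 18, 2019.
Nothing else in the chronology tolls or restarts the period.
The December 25, 2018 filing precedes the February 18, 2019 deadline; the claim is timely.

TIMELY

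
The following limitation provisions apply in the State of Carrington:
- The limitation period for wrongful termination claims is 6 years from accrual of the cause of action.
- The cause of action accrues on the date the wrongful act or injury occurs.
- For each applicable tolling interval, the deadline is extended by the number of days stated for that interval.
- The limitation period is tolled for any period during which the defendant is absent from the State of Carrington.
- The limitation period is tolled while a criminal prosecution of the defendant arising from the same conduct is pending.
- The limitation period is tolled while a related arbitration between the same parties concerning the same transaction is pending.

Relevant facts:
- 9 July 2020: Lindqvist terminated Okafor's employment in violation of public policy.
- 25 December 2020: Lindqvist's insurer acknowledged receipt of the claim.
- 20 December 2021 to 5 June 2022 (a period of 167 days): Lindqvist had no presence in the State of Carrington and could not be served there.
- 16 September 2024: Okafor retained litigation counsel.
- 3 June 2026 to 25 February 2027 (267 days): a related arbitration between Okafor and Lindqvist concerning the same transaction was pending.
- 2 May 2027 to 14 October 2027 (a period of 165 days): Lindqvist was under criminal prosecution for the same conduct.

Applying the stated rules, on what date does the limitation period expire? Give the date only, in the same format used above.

The cause of action accrued on 9 July 2020, the date of the act.
Adding the 6 years base period to 9 July 2020 gives a deadline of 9 July 2026, before any tolling.
The defendant's absence from the jurisdiction from 20 December 2021 to 5 June 2022 tolled the period for 167 days, extending the deadline to 23 December 2026.
Because the pending related arbitration ran from 3 June 2026 to 25 February 2027, the deadline is extended by 267 days to 16 September 2027.
The period was tolled for 165 days by the pending criminal prosecution (2 May 2027 to 14 October 2027), pushing the deadline to 28 February 2028.
The other events in the timeline have no effect on the limitation period under the stated rules.

28 February 2028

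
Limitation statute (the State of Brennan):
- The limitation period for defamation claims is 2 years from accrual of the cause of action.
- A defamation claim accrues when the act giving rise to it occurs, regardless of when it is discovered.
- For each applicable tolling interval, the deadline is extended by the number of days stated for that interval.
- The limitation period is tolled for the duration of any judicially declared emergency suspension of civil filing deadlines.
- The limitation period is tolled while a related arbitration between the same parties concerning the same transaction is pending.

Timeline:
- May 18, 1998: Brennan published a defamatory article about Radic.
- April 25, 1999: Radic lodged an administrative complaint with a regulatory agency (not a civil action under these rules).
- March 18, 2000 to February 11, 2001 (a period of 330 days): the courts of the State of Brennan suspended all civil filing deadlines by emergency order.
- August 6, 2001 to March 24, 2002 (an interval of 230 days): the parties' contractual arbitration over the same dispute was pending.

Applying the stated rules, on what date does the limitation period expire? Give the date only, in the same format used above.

The limitation period began to run on May 18, 1998.
Adding the 2 years base period to May 18, 1998 gives a deadline of May 18, 2000, before any tolling.
The emergency suspension of filing deadlines from March 18, 2000 to February 11, 2001 tolled the period for 330 days, extending the deadline to April 13, 2001.
The pending related arbitration starting August 6, 2001 came too late — the period had run on April 13, 2001 — and so does not extend the deadline.
None of the other events listed affects the running of the period under the stated rules.

April 13, 2001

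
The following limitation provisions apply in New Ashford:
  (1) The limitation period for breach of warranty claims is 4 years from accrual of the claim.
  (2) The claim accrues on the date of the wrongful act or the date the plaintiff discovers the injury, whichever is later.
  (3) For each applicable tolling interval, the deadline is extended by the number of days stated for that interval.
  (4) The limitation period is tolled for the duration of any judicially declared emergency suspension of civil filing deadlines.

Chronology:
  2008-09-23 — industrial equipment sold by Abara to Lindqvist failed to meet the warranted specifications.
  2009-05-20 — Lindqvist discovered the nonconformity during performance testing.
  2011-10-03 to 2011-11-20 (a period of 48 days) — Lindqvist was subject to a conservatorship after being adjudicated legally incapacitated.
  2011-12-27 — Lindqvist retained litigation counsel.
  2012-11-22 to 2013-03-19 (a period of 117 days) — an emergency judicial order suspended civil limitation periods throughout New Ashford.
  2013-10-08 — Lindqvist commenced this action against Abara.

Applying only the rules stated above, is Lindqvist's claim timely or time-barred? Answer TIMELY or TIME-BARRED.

Because discovery on 2009-05-20 post-dates the 2008-09-23 act, accrual under the later-of rule falls on 2009-05-20.
Adding the 4 years base period to 2009-05-20 gives a deadline of 2013-05-20, before any tolling.
The period was tolled for 117 days by the emergency suspension of filing deadlines (2012-11-22 to 2013-03-19), pushing the deadline to 2013-09-14.
Although the plaintiff's incapacity ran from 2011-10-03 to 2011-11-20, the stated rules do not make that a tolling event, so it is disregarded.
The other events in the timeline have no effect on the limitation period under the stated rules.
Filing on 2013-10-08 missed the 2013-09-14 deadline — the action is time-barred.

TIME-BARRED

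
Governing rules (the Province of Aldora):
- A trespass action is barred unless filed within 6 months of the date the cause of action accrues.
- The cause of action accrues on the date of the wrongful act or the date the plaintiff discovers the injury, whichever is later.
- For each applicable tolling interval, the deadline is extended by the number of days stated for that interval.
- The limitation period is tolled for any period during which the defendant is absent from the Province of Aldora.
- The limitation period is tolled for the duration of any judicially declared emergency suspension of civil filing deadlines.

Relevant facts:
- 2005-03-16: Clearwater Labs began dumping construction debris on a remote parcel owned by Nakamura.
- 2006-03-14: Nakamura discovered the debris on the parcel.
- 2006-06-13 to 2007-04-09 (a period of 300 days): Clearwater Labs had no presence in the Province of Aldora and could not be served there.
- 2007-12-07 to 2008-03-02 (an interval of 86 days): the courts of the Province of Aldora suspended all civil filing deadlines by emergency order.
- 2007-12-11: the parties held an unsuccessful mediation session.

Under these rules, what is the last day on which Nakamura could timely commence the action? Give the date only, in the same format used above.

2007-07-11

Because discovery on 2006-03-14 post-dates the 2005-03-16 act, accrual under the later-of rule falls on 2006-03-14.
Adding the 6 months base period to 2006-03-14 gives a deadline of 2006-09-14, before any tolling.
Because the defendant's absence from the jurisdiction ran from 2006-06-13 to 2007-04-09, the deadline is extended by 300 days to 2007-07-11.
The emergency suspension of filing deadlines starting 2007-12-07 came too late — the period had run on 2007-07-11 — and so does not extend the deadline.
Nothing else in the chronology tolls or restarts the period.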